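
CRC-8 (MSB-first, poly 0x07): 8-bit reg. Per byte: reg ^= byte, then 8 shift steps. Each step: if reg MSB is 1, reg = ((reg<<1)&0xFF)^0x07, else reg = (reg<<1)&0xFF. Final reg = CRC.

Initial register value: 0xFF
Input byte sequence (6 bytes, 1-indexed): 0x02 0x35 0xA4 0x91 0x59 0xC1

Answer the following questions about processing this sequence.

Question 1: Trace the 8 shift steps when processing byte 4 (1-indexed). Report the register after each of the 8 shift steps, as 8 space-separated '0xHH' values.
Answer: 0x45 0x8A 0x13 0x26 0x4C 0x98 0x37 0x6E

Derivation:
After byte 1 (0x02): reg=0xFD
After byte 2 (0x35): reg=0x76
After byte 3 (0xA4): reg=0x30
Register before byte 4: 0x30
After XOR with byte 0x91: 0xA1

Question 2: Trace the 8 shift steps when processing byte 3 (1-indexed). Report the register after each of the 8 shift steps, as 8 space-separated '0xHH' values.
After byte 1 (0x02): reg=0xFD
After byte 2 (0x35): reg=0x76
Register before byte 3: 0x76
After XOR with byte 0xA4: 0xD2

Answer: 0xA3 0x41 0x82 0x03 0x06 0x0C 0x18 0x30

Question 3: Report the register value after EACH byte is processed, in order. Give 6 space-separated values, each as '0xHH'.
0xFD 0x76 0x30 0x6E 0x85 0xDB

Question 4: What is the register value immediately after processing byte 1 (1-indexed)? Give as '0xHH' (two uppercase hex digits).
After byte 1 (0x02): reg=0xFD

Answer: 0xFD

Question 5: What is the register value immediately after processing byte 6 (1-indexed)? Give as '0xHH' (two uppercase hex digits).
Answer: 0xDB

Derivation:
After byte 1 (0x02): reg=0xFD
After byte 2 (0x35): reg=0x76
After byte 3 (0xA4): reg=0x30
After byte 4 (0x91): reg=0x6E
After byte 5 (0x59): reg=0x85
After byte 6 (0xC1): reg=0xDB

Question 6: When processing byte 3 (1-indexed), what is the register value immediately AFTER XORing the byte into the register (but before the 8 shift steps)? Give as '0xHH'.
Answer: 0xD2

Derivation:
Register before byte 3: 0x76
Byte 3: 0xA4
0x76 XOR 0xA4 = 0xD2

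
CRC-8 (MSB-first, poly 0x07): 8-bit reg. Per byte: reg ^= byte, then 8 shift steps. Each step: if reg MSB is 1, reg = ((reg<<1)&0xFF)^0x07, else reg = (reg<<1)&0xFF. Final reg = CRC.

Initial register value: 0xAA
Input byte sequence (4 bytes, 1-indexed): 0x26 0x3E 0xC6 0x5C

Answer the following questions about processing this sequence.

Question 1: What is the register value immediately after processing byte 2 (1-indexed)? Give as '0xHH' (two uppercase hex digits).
Answer: 0xF0

Derivation:
After byte 1 (0x26): reg=0xAD
After byte 2 (0x3E): reg=0xF0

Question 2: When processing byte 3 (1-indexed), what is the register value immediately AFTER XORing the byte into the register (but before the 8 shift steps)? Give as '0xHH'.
Register before byte 3: 0xF0
Byte 3: 0xC6
0xF0 XOR 0xC6 = 0x36

Answer: 0x36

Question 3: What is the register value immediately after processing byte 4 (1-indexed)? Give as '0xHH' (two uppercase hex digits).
After byte 1 (0x26): reg=0xAD
After byte 2 (0x3E): reg=0xF0
After byte 3 (0xC6): reg=0x82
After byte 4 (0x5C): reg=0x14

Answer: 0x14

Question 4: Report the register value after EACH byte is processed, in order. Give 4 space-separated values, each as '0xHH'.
0xAD 0xF0 0x82 0x14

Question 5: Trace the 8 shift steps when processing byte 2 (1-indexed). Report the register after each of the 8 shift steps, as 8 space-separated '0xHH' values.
Answer: 0x21 0x42 0x84 0x0F 0x1E 0x3C 0x78 0xF0

Derivation:
After byte 1 (0x26): reg=0xAD
Register before byte 2: 0xAD
After XOR with byte 0x3E: 0x93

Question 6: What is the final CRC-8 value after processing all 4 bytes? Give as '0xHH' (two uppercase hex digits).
Answer: 0x14

Derivation:
After byte 1 (0x26): reg=0xAD
After byte 2 (0x3E): reg=0xF0
After byte 3 (0xC6): reg=0x82
After byte 4 (0x5C): reg=0x14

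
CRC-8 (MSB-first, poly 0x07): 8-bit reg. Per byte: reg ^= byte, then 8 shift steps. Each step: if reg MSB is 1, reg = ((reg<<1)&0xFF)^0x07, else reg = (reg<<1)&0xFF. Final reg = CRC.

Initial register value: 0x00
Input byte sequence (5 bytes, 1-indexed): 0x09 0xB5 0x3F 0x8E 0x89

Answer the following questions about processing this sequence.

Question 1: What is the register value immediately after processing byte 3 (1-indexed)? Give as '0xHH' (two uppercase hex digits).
Answer: 0x89

Derivation:
After byte 1 (0x09): reg=0x3F
After byte 2 (0xB5): reg=0xBF
After byte 3 (0x3F): reg=0x89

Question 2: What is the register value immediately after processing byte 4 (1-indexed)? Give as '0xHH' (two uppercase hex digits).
After byte 1 (0x09): reg=0x3F
After byte 2 (0xB5): reg=0xBF
After byte 3 (0x3F): reg=0x89
After byte 4 (0x8E): reg=0x15

Answer: 0x15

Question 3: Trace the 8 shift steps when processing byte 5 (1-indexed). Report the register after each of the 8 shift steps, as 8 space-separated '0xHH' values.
Answer: 0x3F 0x7E 0xFC 0xFF 0xF9 0xF5 0xED 0xDD

Derivation:
After byte 1 (0x09): reg=0x3F
After byte 2 (0xB5): reg=0xBF
After byte 3 (0x3F): reg=0x89
After byte 4 (0x8E): reg=0x15
Register before byte 5: 0x15
After XOR with byte 0x89: 0x9C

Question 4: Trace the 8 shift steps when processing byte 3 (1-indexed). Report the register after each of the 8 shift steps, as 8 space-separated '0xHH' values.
After byte 1 (0x09): reg=0x3F
After byte 2 (0xB5): reg=0xBF
Register before byte 3: 0xBF
After XOR with byte 0x3F: 0x80

Answer: 0x07 0x0E 0x1C 0x38 0x70 0xE0 0xC7 0x89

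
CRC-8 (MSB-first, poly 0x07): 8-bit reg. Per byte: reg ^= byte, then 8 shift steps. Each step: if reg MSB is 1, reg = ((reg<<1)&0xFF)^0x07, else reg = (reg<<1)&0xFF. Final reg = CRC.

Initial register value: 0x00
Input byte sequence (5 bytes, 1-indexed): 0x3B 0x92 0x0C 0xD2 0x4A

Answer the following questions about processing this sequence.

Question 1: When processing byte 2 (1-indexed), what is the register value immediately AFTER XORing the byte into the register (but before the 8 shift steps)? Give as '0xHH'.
Register before byte 2: 0xA1
Byte 2: 0x92
0xA1 XOR 0x92 = 0x33

Answer: 0x33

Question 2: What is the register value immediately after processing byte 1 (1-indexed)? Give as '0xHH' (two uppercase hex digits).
Answer: 0xA1

Derivation:
After byte 1 (0x3B): reg=0xA1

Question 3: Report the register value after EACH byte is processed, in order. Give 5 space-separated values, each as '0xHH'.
0xA1 0x99 0xE2 0x90 0x08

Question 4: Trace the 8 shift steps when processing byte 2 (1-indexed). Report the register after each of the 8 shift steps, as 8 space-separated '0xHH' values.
Answer: 0x66 0xCC 0x9F 0x39 0x72 0xE4 0xCF 0x99

Derivation:
After byte 1 (0x3B): reg=0xA1
Register before byte 2: 0xA1
After XOR with byte 0x92: 0x33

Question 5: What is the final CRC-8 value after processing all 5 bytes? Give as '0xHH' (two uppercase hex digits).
After byte 1 (0x3B): reg=0xA1
After byte 2 (0x92): reg=0x99
After byte 3 (0x0C): reg=0xE2
After byte 4 (0xD2): reg=0x90
After byte 5 (0x4A): reg=0x08

Answer: 0x08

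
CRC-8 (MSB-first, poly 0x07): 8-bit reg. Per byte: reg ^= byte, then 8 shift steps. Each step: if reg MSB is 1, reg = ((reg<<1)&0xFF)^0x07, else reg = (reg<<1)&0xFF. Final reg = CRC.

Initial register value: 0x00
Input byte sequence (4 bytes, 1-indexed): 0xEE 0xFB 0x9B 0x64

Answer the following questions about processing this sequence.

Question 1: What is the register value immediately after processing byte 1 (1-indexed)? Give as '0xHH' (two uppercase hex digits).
Answer: 0x84

Derivation:
After byte 1 (0xEE): reg=0x84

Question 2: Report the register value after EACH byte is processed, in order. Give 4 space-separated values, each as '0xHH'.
0x84 0x7A 0xA9 0x6D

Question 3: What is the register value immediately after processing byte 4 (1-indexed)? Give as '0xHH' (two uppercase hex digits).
After byte 1 (0xEE): reg=0x84
After byte 2 (0xFB): reg=0x7A
After byte 3 (0x9B): reg=0xA9
After byte 4 (0x64): reg=0x6D

Answer: 0x6D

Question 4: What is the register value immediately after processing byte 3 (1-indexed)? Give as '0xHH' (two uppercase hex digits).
After byte 1 (0xEE): reg=0x84
After byte 2 (0xFB): reg=0x7A
After byte 3 (0x9B): reg=0xA9

Answer: 0xA9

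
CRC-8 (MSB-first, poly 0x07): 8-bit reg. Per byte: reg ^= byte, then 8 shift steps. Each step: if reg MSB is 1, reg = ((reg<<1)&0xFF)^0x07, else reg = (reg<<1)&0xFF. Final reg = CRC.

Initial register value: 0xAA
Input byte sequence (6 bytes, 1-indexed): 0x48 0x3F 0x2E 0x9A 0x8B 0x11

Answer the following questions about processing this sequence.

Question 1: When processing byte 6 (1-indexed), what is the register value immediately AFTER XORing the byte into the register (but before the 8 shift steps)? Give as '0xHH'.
Register before byte 6: 0x30
Byte 6: 0x11
0x30 XOR 0x11 = 0x21

Answer: 0x21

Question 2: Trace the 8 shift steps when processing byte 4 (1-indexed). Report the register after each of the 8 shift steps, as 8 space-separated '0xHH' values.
Answer: 0xE4 0xCF 0x99 0x35 0x6A 0xD4 0xAF 0x59

Derivation:
After byte 1 (0x48): reg=0xA0
After byte 2 (0x3F): reg=0xD4
After byte 3 (0x2E): reg=0xE8
Register before byte 4: 0xE8
After XOR with byte 0x9A: 0x72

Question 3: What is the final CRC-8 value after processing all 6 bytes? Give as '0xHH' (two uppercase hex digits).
After byte 1 (0x48): reg=0xA0
After byte 2 (0x3F): reg=0xD4
After byte 3 (0x2E): reg=0xE8
After byte 4 (0x9A): reg=0x59
After byte 5 (0x8B): reg=0x30
After byte 6 (0x11): reg=0xE7

Answer: 0xE7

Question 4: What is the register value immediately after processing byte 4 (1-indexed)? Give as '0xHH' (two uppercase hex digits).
After byte 1 (0x48): reg=0xA0
After byte 2 (0x3F): reg=0xD4
After byte 3 (0x2E): reg=0xE8
After byte 4 (0x9A): reg=0x59

Answer: 0x59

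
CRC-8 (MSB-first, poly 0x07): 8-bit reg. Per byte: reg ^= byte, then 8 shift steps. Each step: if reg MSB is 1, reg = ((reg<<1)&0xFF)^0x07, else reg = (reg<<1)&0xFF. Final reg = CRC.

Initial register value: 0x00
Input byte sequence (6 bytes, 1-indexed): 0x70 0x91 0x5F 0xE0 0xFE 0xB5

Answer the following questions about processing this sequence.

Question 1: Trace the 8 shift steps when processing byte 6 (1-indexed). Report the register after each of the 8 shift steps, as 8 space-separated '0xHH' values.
Answer: 0x79 0xF2 0xE3 0xC1 0x85 0x0D 0x1A 0x34

Derivation:
After byte 1 (0x70): reg=0x57
After byte 2 (0x91): reg=0x5C
After byte 3 (0x5F): reg=0x09
After byte 4 (0xE0): reg=0x91
After byte 5 (0xFE): reg=0x0A
Register before byte 6: 0x0A
After XOR with byte 0xB5: 0xBF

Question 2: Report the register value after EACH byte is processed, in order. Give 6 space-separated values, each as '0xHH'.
0x57 0x5C 0x09 0x91 0x0A 0x34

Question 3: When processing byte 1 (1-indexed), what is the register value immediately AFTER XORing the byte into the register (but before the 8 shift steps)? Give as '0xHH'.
Register before byte 1: 0x00
Byte 1: 0x70
0x00 XOR 0x70 = 0x70

Answer: 0x70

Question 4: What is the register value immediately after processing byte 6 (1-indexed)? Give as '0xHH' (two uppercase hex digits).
After byte 1 (0x70): reg=0x57
After byte 2 (0x91): reg=0x5C
After byte 3 (0x5F): reg=0x09
After byte 4 (0xE0): reg=0x91
After byte 5 (0xFE): reg=0x0A
After byte 6 (0xB5): reg=0x34

Answer: 0x34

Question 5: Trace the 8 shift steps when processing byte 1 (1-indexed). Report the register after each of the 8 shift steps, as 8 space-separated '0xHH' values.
Register before byte 1: 0x00
After XOR with byte 0x70: 0x70

Answer: 0xE0 0xC7 0x89 0x15 0x2A 0x54 0xA8 0x57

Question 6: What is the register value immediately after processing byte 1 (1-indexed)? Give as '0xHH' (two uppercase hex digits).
Answer: 0x57

Derivation:
After byte 1 (0x70): reg=0x57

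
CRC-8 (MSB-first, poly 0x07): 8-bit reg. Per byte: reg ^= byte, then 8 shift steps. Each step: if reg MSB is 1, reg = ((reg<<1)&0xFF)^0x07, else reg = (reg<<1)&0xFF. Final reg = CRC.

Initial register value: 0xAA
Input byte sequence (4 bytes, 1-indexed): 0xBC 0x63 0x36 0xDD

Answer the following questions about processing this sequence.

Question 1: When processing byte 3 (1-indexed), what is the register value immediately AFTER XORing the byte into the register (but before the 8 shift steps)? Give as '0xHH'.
Register before byte 3: 0x07
Byte 3: 0x36
0x07 XOR 0x36 = 0x31

Answer: 0x31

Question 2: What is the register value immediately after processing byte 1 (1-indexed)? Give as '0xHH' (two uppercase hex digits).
Answer: 0x62

Derivation:
After byte 1 (0xBC): reg=0x62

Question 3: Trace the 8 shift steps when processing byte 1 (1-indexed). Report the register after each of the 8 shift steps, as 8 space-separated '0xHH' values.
Answer: 0x2C 0x58 0xB0 0x67 0xCE 0x9B 0x31 0x62

Derivation:
Register before byte 1: 0xAA
After XOR with byte 0xBC: 0x16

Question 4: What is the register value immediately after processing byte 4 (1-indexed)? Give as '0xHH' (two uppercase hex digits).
Answer: 0xF1

Derivation:
After byte 1 (0xBC): reg=0x62
After byte 2 (0x63): reg=0x07
After byte 3 (0x36): reg=0x97
After byte 4 (0xDD): reg=0xF1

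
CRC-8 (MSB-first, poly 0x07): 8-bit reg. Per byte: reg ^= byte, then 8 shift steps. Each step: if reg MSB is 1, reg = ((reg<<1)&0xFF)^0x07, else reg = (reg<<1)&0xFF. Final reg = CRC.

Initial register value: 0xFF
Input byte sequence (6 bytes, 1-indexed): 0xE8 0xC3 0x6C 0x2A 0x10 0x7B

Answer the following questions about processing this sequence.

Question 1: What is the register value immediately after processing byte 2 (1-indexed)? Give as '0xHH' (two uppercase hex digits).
Answer: 0x7B

Derivation:
After byte 1 (0xE8): reg=0x65
After byte 2 (0xC3): reg=0x7B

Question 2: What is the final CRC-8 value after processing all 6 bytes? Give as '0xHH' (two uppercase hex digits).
Answer: 0xF0

Derivation:
After byte 1 (0xE8): reg=0x65
After byte 2 (0xC3): reg=0x7B
After byte 3 (0x6C): reg=0x65
After byte 4 (0x2A): reg=0xEA
After byte 5 (0x10): reg=0xE8
After byte 6 (0x7B): reg=0xF0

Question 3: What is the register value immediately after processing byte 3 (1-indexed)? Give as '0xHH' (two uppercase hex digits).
After byte 1 (0xE8): reg=0x65
After byte 2 (0xC3): reg=0x7B
After byte 3 (0x6C): reg=0x65

Answer: 0x65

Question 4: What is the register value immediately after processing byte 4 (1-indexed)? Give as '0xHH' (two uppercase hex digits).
Answer: 0xEA

Derivation:
After byte 1 (0xE8): reg=0x65
After byte 2 (0xC3): reg=0x7B
After byte 3 (0x6C): reg=0x65
After byte 4 (0x2A): reg=0xEA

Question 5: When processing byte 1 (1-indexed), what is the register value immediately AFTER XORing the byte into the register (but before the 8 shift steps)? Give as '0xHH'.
Register before byte 1: 0xFF
Byte 1: 0xE8
0xFF XOR 0xE8 = 0x17

Answer: 0x17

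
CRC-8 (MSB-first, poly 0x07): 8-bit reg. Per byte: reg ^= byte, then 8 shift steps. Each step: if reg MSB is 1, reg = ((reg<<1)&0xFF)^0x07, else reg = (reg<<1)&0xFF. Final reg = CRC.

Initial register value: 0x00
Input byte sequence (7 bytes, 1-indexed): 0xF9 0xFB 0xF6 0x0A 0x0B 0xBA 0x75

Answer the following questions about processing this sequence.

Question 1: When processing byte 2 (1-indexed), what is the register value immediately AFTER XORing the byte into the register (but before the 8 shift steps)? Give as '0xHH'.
Answer: 0x1A

Derivation:
Register before byte 2: 0xE1
Byte 2: 0xFB
0xE1 XOR 0xFB = 0x1A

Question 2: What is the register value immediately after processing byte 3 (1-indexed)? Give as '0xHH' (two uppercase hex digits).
After byte 1 (0xF9): reg=0xE1
After byte 2 (0xFB): reg=0x46
After byte 3 (0xF6): reg=0x19

Answer: 0x19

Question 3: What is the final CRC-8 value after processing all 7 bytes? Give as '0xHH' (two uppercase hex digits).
After byte 1 (0xF9): reg=0xE1
After byte 2 (0xFB): reg=0x46
After byte 3 (0xF6): reg=0x19
After byte 4 (0x0A): reg=0x79
After byte 5 (0x0B): reg=0x59
After byte 6 (0xBA): reg=0xA7
After byte 7 (0x75): reg=0x30

Answer: 0x30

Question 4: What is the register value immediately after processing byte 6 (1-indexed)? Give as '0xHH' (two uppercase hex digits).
Answer: 0xA7

Derivation:
After byte 1 (0xF9): reg=0xE1
After byte 2 (0xFB): reg=0x46
After byte 3 (0xF6): reg=0x19
After byte 4 (0x0A): reg=0x79
After byte 5 (0x0B): reg=0x59
After byte 6 (0xBA): reg=0xA7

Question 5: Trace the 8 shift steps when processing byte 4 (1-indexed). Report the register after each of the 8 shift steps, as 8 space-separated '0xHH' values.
After byte 1 (0xF9): reg=0xE1
After byte 2 (0xFB): reg=0x46
After byte 3 (0xF6): reg=0x19
Register before byte 4: 0x19
After XOR with byte 0x0A: 0x13

Answer: 0x26 0x4C 0x98 0x37 0x6E 0xDC 0xBF 0x79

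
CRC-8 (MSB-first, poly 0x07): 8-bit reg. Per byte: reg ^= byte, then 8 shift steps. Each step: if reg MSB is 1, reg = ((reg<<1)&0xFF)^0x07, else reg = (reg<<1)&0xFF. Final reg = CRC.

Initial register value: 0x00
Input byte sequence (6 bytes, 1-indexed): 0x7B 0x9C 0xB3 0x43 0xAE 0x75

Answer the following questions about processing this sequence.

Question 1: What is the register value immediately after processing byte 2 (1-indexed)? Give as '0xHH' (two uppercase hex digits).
After byte 1 (0x7B): reg=0x66
After byte 2 (0x9C): reg=0xE8

Answer: 0xE8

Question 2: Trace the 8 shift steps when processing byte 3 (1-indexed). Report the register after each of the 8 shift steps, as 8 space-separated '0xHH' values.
Answer: 0xB6 0x6B 0xD6 0xAB 0x51 0xA2 0x43 0x86

Derivation:
After byte 1 (0x7B): reg=0x66
After byte 2 (0x9C): reg=0xE8
Register before byte 3: 0xE8
After XOR with byte 0xB3: 0x5B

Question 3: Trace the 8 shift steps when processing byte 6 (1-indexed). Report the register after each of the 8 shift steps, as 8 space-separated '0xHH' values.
After byte 1 (0x7B): reg=0x66
After byte 2 (0x9C): reg=0xE8
After byte 3 (0xB3): reg=0x86
After byte 4 (0x43): reg=0x55
After byte 5 (0xAE): reg=0xEF
Register before byte 6: 0xEF
After XOR with byte 0x75: 0x9A

Answer: 0x33 0x66 0xCC 0x9F 0x39 0x72 0xE4 0xCF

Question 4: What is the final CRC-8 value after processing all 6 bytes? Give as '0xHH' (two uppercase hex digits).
Answer: 0xCF

Derivation:
After byte 1 (0x7B): reg=0x66
After byte 2 (0x9C): reg=0xE8
After byte 3 (0xB3): reg=0x86
After byte 4 (0x43): reg=0x55
After byte 5 (0xAE): reg=0xEF
After byte 6 (0x75): reg=0xCF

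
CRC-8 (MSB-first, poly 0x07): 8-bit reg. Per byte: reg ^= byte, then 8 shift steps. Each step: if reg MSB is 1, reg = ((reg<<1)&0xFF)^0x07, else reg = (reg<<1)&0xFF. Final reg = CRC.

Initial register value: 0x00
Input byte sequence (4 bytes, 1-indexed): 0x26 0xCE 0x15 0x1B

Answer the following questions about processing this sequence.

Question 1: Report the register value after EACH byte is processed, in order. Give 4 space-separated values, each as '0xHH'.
0xF2 0xB4 0x6E 0x4C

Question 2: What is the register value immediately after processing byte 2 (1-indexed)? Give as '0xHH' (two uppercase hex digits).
After byte 1 (0x26): reg=0xF2
After byte 2 (0xCE): reg=0xB4

Answer: 0xB4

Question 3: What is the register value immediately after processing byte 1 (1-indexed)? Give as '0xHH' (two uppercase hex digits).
Answer: 0xF2

Derivation:
After byte 1 (0x26): reg=0xF2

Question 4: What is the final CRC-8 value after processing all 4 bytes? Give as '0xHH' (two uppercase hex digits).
Answer: 0x4C

Derivation:
After byte 1 (0x26): reg=0xF2
After byte 2 (0xCE): reg=0xB4
After byte 3 (0x15): reg=0x6E
After byte 4 (0x1B): reg=0x4C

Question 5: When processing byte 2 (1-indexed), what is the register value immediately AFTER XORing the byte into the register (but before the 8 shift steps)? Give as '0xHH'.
Answer: 0x3C

Derivation:
Register before byte 2: 0xF2
Byte 2: 0xCE
0xF2 XOR 0xCE = 0x3C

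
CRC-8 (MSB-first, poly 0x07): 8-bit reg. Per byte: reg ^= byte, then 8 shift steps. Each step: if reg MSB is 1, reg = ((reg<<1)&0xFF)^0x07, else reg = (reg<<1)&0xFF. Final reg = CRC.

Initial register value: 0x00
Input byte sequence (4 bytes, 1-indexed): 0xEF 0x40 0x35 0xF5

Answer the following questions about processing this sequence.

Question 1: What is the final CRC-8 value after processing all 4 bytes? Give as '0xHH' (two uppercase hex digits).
Answer: 0x4D

Derivation:
After byte 1 (0xEF): reg=0x83
After byte 2 (0x40): reg=0x47
After byte 3 (0x35): reg=0x59
After byte 4 (0xF5): reg=0x4D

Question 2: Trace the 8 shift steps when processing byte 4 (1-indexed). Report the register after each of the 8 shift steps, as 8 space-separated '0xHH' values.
Answer: 0x5F 0xBE 0x7B 0xF6 0xEB 0xD1 0xA5 0x4D

Derivation:
After byte 1 (0xEF): reg=0x83
After byte 2 (0x40): reg=0x47
After byte 3 (0x35): reg=0x59
Register before byte 4: 0x59
After XOR with byte 0xF5: 0xAC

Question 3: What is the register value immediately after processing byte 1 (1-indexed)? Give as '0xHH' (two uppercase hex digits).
Answer: 0x83

Derivation:
After byte 1 (0xEF): reg=0x83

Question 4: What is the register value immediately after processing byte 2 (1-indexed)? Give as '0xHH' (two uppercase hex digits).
After byte 1 (0xEF): reg=0x83
After byte 2 (0x40): reg=0x47

Answer: 0x47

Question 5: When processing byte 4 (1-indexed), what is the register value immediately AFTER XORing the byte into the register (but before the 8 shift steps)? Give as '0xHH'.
Register before byte 4: 0x59
Byte 4: 0xF5
0x59 XOR 0xF5 = 0xAC

Answer: 0xAC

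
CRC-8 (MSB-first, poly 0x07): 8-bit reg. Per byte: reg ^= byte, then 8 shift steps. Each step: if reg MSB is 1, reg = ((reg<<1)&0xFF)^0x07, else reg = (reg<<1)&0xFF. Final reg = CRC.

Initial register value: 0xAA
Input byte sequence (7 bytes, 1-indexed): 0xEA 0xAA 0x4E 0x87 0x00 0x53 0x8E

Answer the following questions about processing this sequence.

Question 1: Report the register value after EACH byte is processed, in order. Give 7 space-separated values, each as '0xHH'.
0xC7 0x04 0xF1 0x45 0xDC 0xA4 0xD6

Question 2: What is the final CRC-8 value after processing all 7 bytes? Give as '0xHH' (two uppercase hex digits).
After byte 1 (0xEA): reg=0xC7
After byte 2 (0xAA): reg=0x04
After byte 3 (0x4E): reg=0xF1
After byte 4 (0x87): reg=0x45
After byte 5 (0x00): reg=0xDC
After byte 6 (0x53): reg=0xA4
After byte 7 (0x8E): reg=0xD6

Answer: 0xD6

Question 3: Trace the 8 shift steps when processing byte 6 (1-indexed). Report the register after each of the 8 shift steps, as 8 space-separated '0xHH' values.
After byte 1 (0xEA): reg=0xC7
After byte 2 (0xAA): reg=0x04
After byte 3 (0x4E): reg=0xF1
After byte 4 (0x87): reg=0x45
After byte 5 (0x00): reg=0xDC
Register before byte 6: 0xDC
After XOR with byte 0x53: 0x8F

Answer: 0x19 0x32 0x64 0xC8 0x97 0x29 0x52 0xA4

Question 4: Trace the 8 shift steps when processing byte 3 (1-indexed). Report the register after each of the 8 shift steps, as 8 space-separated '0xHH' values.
Answer: 0x94 0x2F 0x5E 0xBC 0x7F 0xFE 0xFB 0xF1

Derivation:
After byte 1 (0xEA): reg=0xC7
After byte 2 (0xAA): reg=0x04
Register before byte 3: 0x04
After XOR with byte 0x4E: 0x4A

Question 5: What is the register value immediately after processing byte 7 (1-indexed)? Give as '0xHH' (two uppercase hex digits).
Answer: 0xD6

Derivation:
After byte 1 (0xEA): reg=0xC7
After byte 2 (0xAA): reg=0x04
After byte 3 (0x4E): reg=0xF1
After byte 4 (0x87): reg=0x45
After byte 5 (0x00): reg=0xDC
After byte 6 (0x53): reg=0xA4
After byte 7 (0x8E): reg=0xD6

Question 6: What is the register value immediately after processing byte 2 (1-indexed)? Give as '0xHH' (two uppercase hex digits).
Answer: 0x04

Derivation:
After byte 1 (0xEA): reg=0xC7
After byte 2 (0xAA): reg=0x04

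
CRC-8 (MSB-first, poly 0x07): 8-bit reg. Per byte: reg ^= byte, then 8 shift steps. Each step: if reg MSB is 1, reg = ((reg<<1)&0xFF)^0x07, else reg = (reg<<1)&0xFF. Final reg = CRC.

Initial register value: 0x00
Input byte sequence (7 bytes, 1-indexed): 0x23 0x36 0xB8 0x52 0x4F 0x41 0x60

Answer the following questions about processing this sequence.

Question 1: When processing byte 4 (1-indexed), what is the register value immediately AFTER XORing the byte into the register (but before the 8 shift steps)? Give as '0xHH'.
Register before byte 4: 0x58
Byte 4: 0x52
0x58 XOR 0x52 = 0x0A

Answer: 0x0A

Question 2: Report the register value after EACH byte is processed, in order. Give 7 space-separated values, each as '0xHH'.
0xE9 0x13 0x58 0x36 0x68 0xDF 0x34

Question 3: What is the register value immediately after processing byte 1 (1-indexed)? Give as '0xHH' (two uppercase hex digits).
Answer: 0xE9

Derivation:
After byte 1 (0x23): reg=0xE9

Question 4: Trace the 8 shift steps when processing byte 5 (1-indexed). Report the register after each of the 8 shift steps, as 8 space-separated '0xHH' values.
After byte 1 (0x23): reg=0xE9
After byte 2 (0x36): reg=0x13
After byte 3 (0xB8): reg=0x58
After byte 4 (0x52): reg=0x36
Register before byte 5: 0x36
After XOR with byte 0x4F: 0x79

Answer: 0xF2 0xE3 0xC1 0x85 0x0D 0x1A 0x34 0x68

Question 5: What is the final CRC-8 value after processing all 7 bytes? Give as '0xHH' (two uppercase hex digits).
Answer: 0x34

Derivation:
After byte 1 (0x23): reg=0xE9
After byte 2 (0x36): reg=0x13
After byte 3 (0xB8): reg=0x58
After byte 4 (0x52): reg=0x36
After byte 5 (0x4F): reg=0x68
After byte 6 (0x41): reg=0xDF
After byte 7 (0x60): reg=0x34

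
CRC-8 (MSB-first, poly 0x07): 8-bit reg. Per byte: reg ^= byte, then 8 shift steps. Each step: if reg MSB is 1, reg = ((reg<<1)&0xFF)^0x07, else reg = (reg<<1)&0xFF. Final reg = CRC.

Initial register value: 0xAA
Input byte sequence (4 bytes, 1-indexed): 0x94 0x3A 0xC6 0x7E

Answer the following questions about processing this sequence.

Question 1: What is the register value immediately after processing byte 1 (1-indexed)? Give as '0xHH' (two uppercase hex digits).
Answer: 0xBA

Derivation:
After byte 1 (0x94): reg=0xBA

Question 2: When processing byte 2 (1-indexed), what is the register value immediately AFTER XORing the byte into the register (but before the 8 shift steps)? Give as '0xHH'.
Answer: 0x80

Derivation:
Register before byte 2: 0xBA
Byte 2: 0x3A
0xBA XOR 0x3A = 0x80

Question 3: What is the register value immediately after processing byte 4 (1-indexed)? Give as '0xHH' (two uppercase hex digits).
After byte 1 (0x94): reg=0xBA
After byte 2 (0x3A): reg=0x89
After byte 3 (0xC6): reg=0xEA
After byte 4 (0x7E): reg=0xE5

Answer: 0xE5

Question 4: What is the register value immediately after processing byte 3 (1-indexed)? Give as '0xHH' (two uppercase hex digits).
Answer: 0xEA

Derivation:
After byte 1 (0x94): reg=0xBA
After byte 2 (0x3A): reg=0x89
After byte 3 (0xC6): reg=0xEA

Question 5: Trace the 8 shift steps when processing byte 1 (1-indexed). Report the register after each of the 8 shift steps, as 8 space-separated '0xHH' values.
Answer: 0x7C 0xF8 0xF7 0xE9 0xD5 0xAD 0x5D 0xBA

Derivation:
Register before byte 1: 0xAA
After XOR with byte 0x94: 0x3E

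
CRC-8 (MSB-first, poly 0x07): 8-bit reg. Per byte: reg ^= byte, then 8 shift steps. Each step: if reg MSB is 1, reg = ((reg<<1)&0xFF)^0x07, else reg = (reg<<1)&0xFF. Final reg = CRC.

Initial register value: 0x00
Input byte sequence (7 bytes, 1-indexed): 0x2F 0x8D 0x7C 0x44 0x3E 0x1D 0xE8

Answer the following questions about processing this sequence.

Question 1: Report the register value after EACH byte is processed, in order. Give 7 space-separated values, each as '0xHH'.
0xCD 0xC7 0x28 0x03 0xB3 0x43 0x58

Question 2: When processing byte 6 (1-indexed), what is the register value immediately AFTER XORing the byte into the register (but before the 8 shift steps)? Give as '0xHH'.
Answer: 0xAE

Derivation:
Register before byte 6: 0xB3
Byte 6: 0x1D
0xB3 XOR 0x1D = 0xAE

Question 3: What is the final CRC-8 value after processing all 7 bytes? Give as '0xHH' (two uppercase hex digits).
Answer: 0x58

Derivation:
After byte 1 (0x2F): reg=0xCD
After byte 2 (0x8D): reg=0xC7
After byte 3 (0x7C): reg=0x28
After byte 4 (0x44): reg=0x03
After byte 5 (0x3E): reg=0xB3
After byte 6 (0x1D): reg=0x43
After byte 7 (0xE8): reg=0x58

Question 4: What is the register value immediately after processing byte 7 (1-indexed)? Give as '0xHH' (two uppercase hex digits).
After byte 1 (0x2F): reg=0xCD
After byte 2 (0x8D): reg=0xC7
After byte 3 (0x7C): reg=0x28
After byte 4 (0x44): reg=0x03
After byte 5 (0x3E): reg=0xB3
After byte 6 (0x1D): reg=0x43
After byte 7 (0xE8): reg=0x58

Answer: 0x58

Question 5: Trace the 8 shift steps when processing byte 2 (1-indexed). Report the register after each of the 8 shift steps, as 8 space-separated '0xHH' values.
Answer: 0x80 0x07 0x0E 0x1C 0x38 0x70 0xE0 0xC7

Derivation:
After byte 1 (0x2F): reg=0xCD
Register before byte 2: 0xCD
After XOR with byte 0x8D: 0x40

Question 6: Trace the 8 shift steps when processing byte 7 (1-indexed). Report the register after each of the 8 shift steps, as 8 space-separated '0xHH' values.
Answer: 0x51 0xA2 0x43 0x86 0x0B 0x16 0x2C 0x58

Derivation:
After byte 1 (0x2F): reg=0xCD
After byte 2 (0x8D): reg=0xC7
After byte 3 (0x7C): reg=0x28
After byte 4 (0x44): reg=0x03
After byte 5 (0x3E): reg=0xB3
After byte 6 (0x1D): reg=0x43
Register before byte 7: 0x43
After XOR with byte 0xE8: 0xAB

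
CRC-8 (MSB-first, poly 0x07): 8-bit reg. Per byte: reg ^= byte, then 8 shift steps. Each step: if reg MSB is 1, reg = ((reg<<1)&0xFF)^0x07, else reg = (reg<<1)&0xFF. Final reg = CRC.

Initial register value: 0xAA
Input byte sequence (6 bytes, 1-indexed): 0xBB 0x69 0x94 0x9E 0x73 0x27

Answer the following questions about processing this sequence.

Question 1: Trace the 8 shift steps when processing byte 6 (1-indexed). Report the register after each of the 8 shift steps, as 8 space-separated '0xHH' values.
After byte 1 (0xBB): reg=0x77
After byte 2 (0x69): reg=0x5A
After byte 3 (0x94): reg=0x64
After byte 4 (0x9E): reg=0xE8
After byte 5 (0x73): reg=0xC8
Register before byte 6: 0xC8
After XOR with byte 0x27: 0xEF

Answer: 0xD9 0xB5 0x6D 0xDA 0xB3 0x61 0xC2 0x83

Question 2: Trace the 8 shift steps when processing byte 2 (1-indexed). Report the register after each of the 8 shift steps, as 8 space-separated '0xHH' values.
Answer: 0x3C 0x78 0xF0 0xE7 0xC9 0x95 0x2D 0x5A

Derivation:
After byte 1 (0xBB): reg=0x77
Register before byte 2: 0x77
After XOR with byte 0x69: 0x1E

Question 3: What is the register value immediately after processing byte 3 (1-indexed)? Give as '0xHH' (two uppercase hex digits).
Answer: 0x64

Derivation:
After byte 1 (0xBB): reg=0x77
After byte 2 (0x69): reg=0x5A
After byte 3 (0x94): reg=0x64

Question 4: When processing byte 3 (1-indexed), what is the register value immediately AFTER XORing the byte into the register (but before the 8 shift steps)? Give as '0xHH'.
Answer: 0xCE

Derivation:
Register before byte 3: 0x5A
Byte 3: 0x94
0x5A XOR 0x94 = 0xCE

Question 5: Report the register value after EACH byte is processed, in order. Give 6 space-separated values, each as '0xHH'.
0x77 0x5A 0x64 0xE8 0xC8 0x83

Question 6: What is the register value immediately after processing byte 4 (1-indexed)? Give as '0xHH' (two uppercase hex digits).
Answer: 0xE8

Derivation:
After byte 1 (0xBB): reg=0x77
After byte 2 (0x69): reg=0x5A
After byte 3 (0x94): reg=0x64
After byte 4 (0x9E): reg=0xE8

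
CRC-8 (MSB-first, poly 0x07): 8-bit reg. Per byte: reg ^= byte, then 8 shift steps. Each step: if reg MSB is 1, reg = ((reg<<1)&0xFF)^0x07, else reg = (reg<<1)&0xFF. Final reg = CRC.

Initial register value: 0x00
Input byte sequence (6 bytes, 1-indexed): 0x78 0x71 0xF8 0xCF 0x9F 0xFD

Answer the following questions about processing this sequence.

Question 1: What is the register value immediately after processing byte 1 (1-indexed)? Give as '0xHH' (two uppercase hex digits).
Answer: 0x6F

Derivation:
After byte 1 (0x78): reg=0x6F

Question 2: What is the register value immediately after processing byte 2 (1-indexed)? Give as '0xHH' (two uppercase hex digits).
After byte 1 (0x78): reg=0x6F
After byte 2 (0x71): reg=0x5A

Answer: 0x5A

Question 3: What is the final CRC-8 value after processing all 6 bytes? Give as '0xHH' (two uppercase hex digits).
After byte 1 (0x78): reg=0x6F
After byte 2 (0x71): reg=0x5A
After byte 3 (0xF8): reg=0x67
After byte 4 (0xCF): reg=0x51
After byte 5 (0x9F): reg=0x64
After byte 6 (0xFD): reg=0xC6

Answer: 0xC6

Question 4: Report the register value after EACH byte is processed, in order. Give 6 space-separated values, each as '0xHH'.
0x6F 0x5A 0x67 0x51 0x64 0xC6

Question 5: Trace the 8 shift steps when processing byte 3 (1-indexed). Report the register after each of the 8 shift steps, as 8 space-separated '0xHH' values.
Answer: 0x43 0x86 0x0B 0x16 0x2C 0x58 0xB0 0x67

Derivation:
After byte 1 (0x78): reg=0x6F
After byte 2 (0x71): reg=0x5A
Register before byte 3: 0x5A
After XOR with byte 0xF8: 0xA2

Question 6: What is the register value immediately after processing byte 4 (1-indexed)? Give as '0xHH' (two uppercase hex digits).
After byte 1 (0x78): reg=0x6F
After byte 2 (0x71): reg=0x5A
After byte 3 (0xF8): reg=0x67
After byte 4 (0xCF): reg=0x51

Answer: 0x51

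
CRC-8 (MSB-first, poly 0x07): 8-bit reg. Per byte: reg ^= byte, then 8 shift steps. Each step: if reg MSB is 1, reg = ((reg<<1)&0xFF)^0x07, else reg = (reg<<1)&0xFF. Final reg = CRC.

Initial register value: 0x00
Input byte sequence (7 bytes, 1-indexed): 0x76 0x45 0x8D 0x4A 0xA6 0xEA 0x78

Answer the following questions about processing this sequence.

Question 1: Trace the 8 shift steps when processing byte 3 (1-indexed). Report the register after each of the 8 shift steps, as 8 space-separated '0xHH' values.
After byte 1 (0x76): reg=0x45
After byte 2 (0x45): reg=0x00
Register before byte 3: 0x00
After XOR with byte 0x8D: 0x8D

Answer: 0x1D 0x3A 0x74 0xE8 0xD7 0xA9 0x55 0xAA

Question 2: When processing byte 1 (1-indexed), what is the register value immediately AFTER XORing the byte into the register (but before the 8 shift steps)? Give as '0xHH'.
Register before byte 1: 0x00
Byte 1: 0x76
0x00 XOR 0x76 = 0x76

Answer: 0x76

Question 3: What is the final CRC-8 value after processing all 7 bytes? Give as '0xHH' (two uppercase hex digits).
After byte 1 (0x76): reg=0x45
After byte 2 (0x45): reg=0x00
After byte 3 (0x8D): reg=0xAA
After byte 4 (0x4A): reg=0xAE
After byte 5 (0xA6): reg=0x38
After byte 6 (0xEA): reg=0x30
After byte 7 (0x78): reg=0xFF

Answer: 0xFF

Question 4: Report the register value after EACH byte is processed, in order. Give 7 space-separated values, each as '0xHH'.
0x45 0x00 0xAA 0xAE 0x38 0x30 0xFF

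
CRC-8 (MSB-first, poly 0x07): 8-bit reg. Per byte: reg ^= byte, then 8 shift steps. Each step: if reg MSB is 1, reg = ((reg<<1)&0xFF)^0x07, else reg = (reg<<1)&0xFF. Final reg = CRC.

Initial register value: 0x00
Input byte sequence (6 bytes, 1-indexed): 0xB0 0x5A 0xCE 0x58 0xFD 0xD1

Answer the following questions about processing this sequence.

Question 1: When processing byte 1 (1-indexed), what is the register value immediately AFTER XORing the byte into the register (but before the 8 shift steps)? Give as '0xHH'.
Answer: 0xB0

Derivation:
Register before byte 1: 0x00
Byte 1: 0xB0
0x00 XOR 0xB0 = 0xB0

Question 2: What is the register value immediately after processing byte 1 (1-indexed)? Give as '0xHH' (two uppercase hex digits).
After byte 1 (0xB0): reg=0x19

Answer: 0x19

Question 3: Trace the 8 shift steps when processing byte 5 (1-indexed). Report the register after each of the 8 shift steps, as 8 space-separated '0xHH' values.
Answer: 0xE4 0xCF 0x99 0x35 0x6A 0xD4 0xAF 0x59

Derivation:
After byte 1 (0xB0): reg=0x19
After byte 2 (0x5A): reg=0xCE
After byte 3 (0xCE): reg=0x00
After byte 4 (0x58): reg=0x8F
Register before byte 5: 0x8F
After XOR with byte 0xFD: 0x72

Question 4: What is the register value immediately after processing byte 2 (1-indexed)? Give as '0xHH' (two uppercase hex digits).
Answer: 0xCE

Derivation:
After byte 1 (0xB0): reg=0x19
After byte 2 (0x5A): reg=0xCE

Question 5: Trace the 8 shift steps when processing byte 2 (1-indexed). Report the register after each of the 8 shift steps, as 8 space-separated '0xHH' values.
Answer: 0x86 0x0B 0x16 0x2C 0x58 0xB0 0x67 0xCE

Derivation:
After byte 1 (0xB0): reg=0x19
Register before byte 2: 0x19
After XOR with byte 0x5A: 0x43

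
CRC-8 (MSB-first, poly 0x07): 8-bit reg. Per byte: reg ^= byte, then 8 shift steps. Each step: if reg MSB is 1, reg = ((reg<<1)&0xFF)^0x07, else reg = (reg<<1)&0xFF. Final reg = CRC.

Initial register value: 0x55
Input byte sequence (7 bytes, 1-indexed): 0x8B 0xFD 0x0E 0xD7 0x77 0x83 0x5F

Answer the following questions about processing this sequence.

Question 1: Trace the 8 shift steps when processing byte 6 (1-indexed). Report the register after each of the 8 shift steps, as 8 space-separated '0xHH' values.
Answer: 0xFB 0xF1 0xE5 0xCD 0x9D 0x3D 0x7A 0xF4

Derivation:
After byte 1 (0x8B): reg=0x14
After byte 2 (0xFD): reg=0x91
After byte 3 (0x0E): reg=0xD4
After byte 4 (0xD7): reg=0x09
After byte 5 (0x77): reg=0x7D
Register before byte 6: 0x7D
After XOR with byte 0x83: 0xFE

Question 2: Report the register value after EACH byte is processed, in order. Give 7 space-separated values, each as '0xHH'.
0x14 0x91 0xD4 0x09 0x7D 0xF4 0x58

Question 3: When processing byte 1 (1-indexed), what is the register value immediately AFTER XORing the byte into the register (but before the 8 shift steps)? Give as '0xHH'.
Answer: 0xDE

Derivation:
Register before byte 1: 0x55
Byte 1: 0x8B
0x55 XOR 0x8B = 0xDE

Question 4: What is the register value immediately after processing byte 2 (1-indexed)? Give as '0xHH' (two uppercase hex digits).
After byte 1 (0x8B): reg=0x14
After byte 2 (0xFD): reg=0x91

Answer: 0x91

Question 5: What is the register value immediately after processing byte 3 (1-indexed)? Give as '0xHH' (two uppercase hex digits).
After byte 1 (0x8B): reg=0x14
After byte 2 (0xFD): reg=0x91
After byte 3 (0x0E): reg=0xD4

Answer: 0xD4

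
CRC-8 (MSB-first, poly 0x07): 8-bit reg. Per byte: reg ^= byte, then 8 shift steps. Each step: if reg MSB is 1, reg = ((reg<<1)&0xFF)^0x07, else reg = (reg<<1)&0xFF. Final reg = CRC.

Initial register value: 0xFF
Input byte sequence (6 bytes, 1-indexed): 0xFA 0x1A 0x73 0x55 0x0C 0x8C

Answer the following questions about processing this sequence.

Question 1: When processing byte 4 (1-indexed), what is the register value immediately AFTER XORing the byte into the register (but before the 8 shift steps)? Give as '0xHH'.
Register before byte 4: 0x4B
Byte 4: 0x55
0x4B XOR 0x55 = 0x1E

Answer: 0x1E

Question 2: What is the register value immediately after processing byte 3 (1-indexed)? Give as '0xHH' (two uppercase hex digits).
Answer: 0x4B

Derivation:
After byte 1 (0xFA): reg=0x1B
After byte 2 (0x1A): reg=0x07
After byte 3 (0x73): reg=0x4B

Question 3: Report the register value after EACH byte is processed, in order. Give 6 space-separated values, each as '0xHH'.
0x1B 0x07 0x4B 0x5A 0xA5 0xDF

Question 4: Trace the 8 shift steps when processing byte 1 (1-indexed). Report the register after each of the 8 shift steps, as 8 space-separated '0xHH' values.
Answer: 0x0A 0x14 0x28 0x50 0xA0 0x47 0x8E 0x1B

Derivation:
Register before byte 1: 0xFF
After XOR with byte 0xFA: 0x05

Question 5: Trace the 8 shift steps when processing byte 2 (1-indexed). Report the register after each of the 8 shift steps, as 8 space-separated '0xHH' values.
After byte 1 (0xFA): reg=0x1B
Register before byte 2: 0x1B
After XOR with byte 0x1A: 0x01

Answer: 0x02 0x04 0x08 0x10 0x20 0x40 0x80 0x07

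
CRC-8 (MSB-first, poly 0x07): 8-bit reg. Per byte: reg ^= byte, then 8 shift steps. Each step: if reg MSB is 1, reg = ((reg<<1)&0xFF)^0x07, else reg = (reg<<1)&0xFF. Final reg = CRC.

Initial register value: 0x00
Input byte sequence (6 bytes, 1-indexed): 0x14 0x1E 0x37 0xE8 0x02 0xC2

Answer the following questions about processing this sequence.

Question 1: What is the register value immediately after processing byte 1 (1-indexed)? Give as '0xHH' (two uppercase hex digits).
After byte 1 (0x14): reg=0x6C

Answer: 0x6C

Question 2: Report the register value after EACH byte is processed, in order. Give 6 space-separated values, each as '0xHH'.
0x6C 0x59 0x0D 0xB5 0x0C 0x64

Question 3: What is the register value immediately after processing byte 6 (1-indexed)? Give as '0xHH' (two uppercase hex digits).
Answer: 0x64

Derivation:
After byte 1 (0x14): reg=0x6C
After byte 2 (0x1E): reg=0x59
After byte 3 (0x37): reg=0x0D
After byte 4 (0xE8): reg=0xB5
After byte 5 (0x02): reg=0x0C
After byte 6 (0xC2): reg=0x64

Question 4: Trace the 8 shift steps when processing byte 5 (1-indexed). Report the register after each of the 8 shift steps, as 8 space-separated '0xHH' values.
Answer: 0x69 0xD2 0xA3 0x41 0x82 0x03 0x06 0x0C

Derivation:
After byte 1 (0x14): reg=0x6C
After byte 2 (0x1E): reg=0x59
After byte 3 (0x37): reg=0x0D
After byte 4 (0xE8): reg=0xB5
Register before byte 5: 0xB5
After XOR with byte 0x02: 0xB7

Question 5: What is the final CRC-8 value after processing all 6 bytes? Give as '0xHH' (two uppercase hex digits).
After byte 1 (0x14): reg=0x6C
After byte 2 (0x1E): reg=0x59
After byte 3 (0x37): reg=0x0D
After byte 4 (0xE8): reg=0xB5
After byte 5 (0x02): reg=0x0C
After byte 6 (0xC2): reg=0x64

Answer: 0x64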